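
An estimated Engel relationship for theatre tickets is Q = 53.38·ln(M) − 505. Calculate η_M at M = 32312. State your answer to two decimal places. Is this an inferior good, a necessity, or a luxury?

1.08 (luxury)

At M = 32312: Q = 49.255.
dQ/dM = 53.38/M = 0.00165202 at this income.
η = (dQ/dM)·(M/Q) = 0.00165202 × (32312/49.255) = 1.08.
Since η > 1, the good is a luxury.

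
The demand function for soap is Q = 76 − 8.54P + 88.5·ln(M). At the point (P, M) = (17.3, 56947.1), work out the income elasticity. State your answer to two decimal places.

0.10

At P = 17.3, M = 56947.1: Q = 897.322.
Holding P constant, ∂Q/∂M = 88.5/M = 0.00155407.
η_M = (∂Q/∂M)·(M/Q) = 0.00155407 × (56947.1/897.322) = 0.10.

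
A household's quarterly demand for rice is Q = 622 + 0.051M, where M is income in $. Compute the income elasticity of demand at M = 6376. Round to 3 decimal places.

At M = 6376: Q = 947.176.
dQ/dM = 0.051.
η = (dQ/dM)·(M/Q) = 0.051 × (6376/947.176) = 0.343.

0.343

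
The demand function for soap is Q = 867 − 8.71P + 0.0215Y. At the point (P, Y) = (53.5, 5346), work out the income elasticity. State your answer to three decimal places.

At P = 53.5, Y = 5346: Q = 515.954.
Holding P constant, ∂Q/∂Y = 0.0215.
η_Y = (∂Q/∂Y)·(Y/Q) = 0.0215 × (5346/515.954) = 0.223.

0.223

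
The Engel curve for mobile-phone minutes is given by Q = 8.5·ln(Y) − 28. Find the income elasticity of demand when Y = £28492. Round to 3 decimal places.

At Y = 28492: Q = 59.188.
dQ/dY = 8.5/Y = 0.000298329 at this income.
η = (dQ/dY)·(Y/Q) = 0.000298329 × (28492/59.188) = 0.144.

0.144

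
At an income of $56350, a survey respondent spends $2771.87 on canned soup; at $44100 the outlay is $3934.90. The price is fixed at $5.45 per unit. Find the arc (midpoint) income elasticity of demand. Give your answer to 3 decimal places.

With a constant price, Q₁ = 2771.87/5.45 = 508.600 and Q₂ = 3934.90/5.45 = 722.000 (equivalently, work directly with expenditure since P cancels).
Midpoint %ΔQ = (3934.90 − 2771.87)/3353.39 = 0.34682; midpoint %ΔI = (44100 − 56350)/50225 = -0.24390.
η = 0.34682 / -0.24390 = -1.422.

-1.422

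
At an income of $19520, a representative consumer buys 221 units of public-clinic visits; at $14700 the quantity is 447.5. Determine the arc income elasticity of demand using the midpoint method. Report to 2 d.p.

ΔQ = 447.5 − 221 = 226.5; midpoint Q̄ = (221 + 447.5)/2 = 334.25.
ΔI = 14700 − 19520 = -4820; midpoint Ī = (19520 + 14700)/2 = 17110.
η = (ΔQ/Q̄) ÷ (ΔI/Ī) = (226.5/334.25) ÷ (-4820/17110) = -2.41.

-2.41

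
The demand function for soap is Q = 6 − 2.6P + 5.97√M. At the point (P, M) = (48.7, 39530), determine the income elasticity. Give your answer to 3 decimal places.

0.557

At P = 48.7, M = 39530: Q = 1066.345.
Holding P constant, ∂Q/∂M = 5.97/(2√M) = 0.0150135.
η_M = (∂Q/∂M)·(M/Q) = 0.0150135 × (39530/1066.345) = 0.557.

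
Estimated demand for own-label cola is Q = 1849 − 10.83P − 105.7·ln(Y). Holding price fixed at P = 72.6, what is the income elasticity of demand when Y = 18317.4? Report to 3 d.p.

At P = 72.6, Y = 18317.4: Q = 25.232.
Holding P constant, ∂Q/∂Y = -105.7/Y = -0.00577047.
η_Y = (∂Q/∂Y)·(Y/Q) = -0.00577047 × (18317.4/25.232) = -4.189.

-4.189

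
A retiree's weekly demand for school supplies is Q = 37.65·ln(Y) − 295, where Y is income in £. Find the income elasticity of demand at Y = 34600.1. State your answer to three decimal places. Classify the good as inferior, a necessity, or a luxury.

At Y = 34600.1: Q = 98.503.
dQ/dY = 37.65/Y = 0.00108815 at this income.
η = (dQ/dY)·(Y/Q) = 0.00108815 × (34600.1/98.503) = 0.382.
Since 0 < η < 1, the good is a necessity.

0.382 (necessity)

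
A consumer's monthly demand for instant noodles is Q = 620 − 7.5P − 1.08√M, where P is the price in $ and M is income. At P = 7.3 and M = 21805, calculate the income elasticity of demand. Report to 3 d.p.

-0.197

At P = 7.3, M = 21805: Q = 405.772.
Holding P constant, ∂Q/∂M = -1.08/(2√M) = -0.00365692.
η_M = (∂Q/∂M)·(M/Q) = -0.00365692 × (21805/405.772) = -0.197.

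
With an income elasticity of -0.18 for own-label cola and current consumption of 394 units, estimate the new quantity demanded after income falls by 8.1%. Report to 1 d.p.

399.7

%ΔQ ≈ η × %ΔI = -0.18 × (-8.1%) = 1.458%.
New Q ≈ 394 × (1 + 0.01458) = 399.7.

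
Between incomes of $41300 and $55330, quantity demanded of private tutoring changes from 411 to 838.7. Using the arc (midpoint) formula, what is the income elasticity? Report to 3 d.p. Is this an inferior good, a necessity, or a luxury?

ΔQ = 838.7 − 411 = 427.7; midpoint Q̄ = (411 + 838.7)/2 = 624.85.
ΔI = 55330 − 41300 = 14030; midpoint Ī = (41300 + 55330)/2 = 48315.
η = (ΔQ/Q̄) ÷ (ΔI/Ī) = (427.7/624.85) ÷ (14030/48315) = 2.357.
η > 1 ⇒ luxury.

2.357 (luxury)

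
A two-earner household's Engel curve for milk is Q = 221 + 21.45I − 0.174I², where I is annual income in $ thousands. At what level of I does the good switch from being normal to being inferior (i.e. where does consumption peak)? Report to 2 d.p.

dQ/dI = 21.45 − 0.348I.
The good is inferior where dQ/dI < 0. Setting dQ/dI = 0 gives I = 21.45 / 0.348 = 61.64.

61.64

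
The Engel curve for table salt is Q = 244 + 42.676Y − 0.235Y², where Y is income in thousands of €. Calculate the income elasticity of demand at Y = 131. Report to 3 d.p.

At Y = 131: Q = 1801.7210.
dQ/dY = 42.676 − 0.47Y = -18.89400.
η = (dQ/dY)·(Y/Q) = -18.89400 × (131/1801.7210) = -1.374.

-1.374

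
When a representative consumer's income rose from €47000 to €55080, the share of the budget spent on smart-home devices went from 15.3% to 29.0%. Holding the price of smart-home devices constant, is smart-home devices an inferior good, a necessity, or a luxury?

The budget share rises as income rises, so η > 1.

luxury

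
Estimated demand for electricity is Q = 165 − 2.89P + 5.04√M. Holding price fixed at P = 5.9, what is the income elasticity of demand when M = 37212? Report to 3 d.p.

At P = 5.9, M = 37212: Q = 1120.186.
Holding P constant, ∂Q/∂M = 5.04/(2√M) = 0.0130635.
η_M = (∂Q/∂M)·(M/Q) = 0.0130635 × (37212/1120.186) = 0.434.

0.434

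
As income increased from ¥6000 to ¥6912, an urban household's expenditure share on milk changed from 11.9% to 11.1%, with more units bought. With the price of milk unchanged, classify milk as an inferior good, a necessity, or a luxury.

necessity

Quantity rises but the budget share falls as income rises, so 0 < η < 1.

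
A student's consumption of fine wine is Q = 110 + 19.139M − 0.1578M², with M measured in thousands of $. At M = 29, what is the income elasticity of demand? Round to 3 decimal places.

At M = 29: Q = 532.3212.
dQ/dM = 19.139 − 0.3156M = 9.98660.
η = (dQ/dM)·(M/Q) = 9.98660 × (29/532.3212) = 0.544.

0.544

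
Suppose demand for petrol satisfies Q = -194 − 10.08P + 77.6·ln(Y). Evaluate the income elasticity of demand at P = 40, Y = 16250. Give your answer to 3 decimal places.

0.500

At P = 40, Y = 16250: Q = 155.198.
Holding P constant, ∂Q/∂Y = 77.6/Y = 0.00477538.
η_Y = (∂Q/∂Y)·(Y/Q) = 0.00477538 × (16250/155.198) = 0.500.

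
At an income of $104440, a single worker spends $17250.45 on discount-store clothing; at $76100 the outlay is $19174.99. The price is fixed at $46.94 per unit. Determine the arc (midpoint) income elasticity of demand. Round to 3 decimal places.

-0.337

With a constant price, Q₁ = 17250.45/46.94 = 367.500 and Q₂ = 19174.99/46.94 = 408.500 (equivalently, work directly with expenditure since P cancels).
Midpoint %ΔQ = (19174.99 − 17250.45)/18212.72 = 0.10567; midpoint %ΔI = (76100 − 104440)/90270 = -0.31395.
η = 0.10567 / -0.31395 = -0.337.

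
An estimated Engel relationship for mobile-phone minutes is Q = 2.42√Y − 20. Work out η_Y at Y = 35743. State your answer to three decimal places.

0.523

At Y = 35743: Q = 437.521.
dQ/dY = 2.42/(2√Y) = 0.00640015 at this income.
η = (dQ/dY)·(Y/Q) = 0.00640015 × (35743/437.521) = 0.523.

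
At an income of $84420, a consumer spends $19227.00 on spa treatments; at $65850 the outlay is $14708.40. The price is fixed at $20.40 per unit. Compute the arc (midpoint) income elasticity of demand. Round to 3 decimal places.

1.077

With a constant price, Q₁ = 19227.00/20.40 = 942.500 and Q₂ = 14708.40/20.40 = 721.000 (equivalently, work directly with expenditure since P cancels).
Midpoint %ΔQ = (14708.40 − 19227.00)/16967.70 = -0.26631; midpoint %ΔI = (65850 − 84420)/75135 = -0.24716.
η = -0.26631 / -0.24716 = 1.077.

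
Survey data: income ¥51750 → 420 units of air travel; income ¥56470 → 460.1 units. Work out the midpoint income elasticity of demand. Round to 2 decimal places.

1.04

ΔQ = 460.1 − 420 = 40.1; midpoint Q̄ = (420 + 460.1)/2 = 440.05.
ΔI = 56470 − 51750 = 4720; midpoint Ī = (51750 + 56470)/2 = 54110.
η = (ΔQ/Q̄) ÷ (ΔI/Ī) = (40.1/440.05) ÷ (4720/54110) = 1.04.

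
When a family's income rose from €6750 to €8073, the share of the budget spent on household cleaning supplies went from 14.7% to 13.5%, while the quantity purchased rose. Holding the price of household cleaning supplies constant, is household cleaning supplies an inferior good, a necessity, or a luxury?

Quantity rises but the budget share falls as income rises, so 0 < η < 1.

necessity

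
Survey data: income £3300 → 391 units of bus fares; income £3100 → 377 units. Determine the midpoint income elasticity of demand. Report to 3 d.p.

ΔQ = 377 − 391 = -14; midpoint Q̄ = (391 + 377)/2 = 384.
ΔI = 3100 − 3300 = -200; midpoint Ī = (3300 + 3100)/2 = 3200.
η = (ΔQ/Q̄) ÷ (ΔI/Ī) = (-14/384) ÷ (-200/3200) = 0.583.

0.583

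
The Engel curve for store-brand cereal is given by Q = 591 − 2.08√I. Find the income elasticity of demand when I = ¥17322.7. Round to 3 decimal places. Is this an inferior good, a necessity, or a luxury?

At I = 17322.7: Q = 317.239.
dQ/dI = -2.08/(2√I) = -0.00790179 at this income.
η = (dQ/dI)·(I/Q) = -0.00790179 × (17322.7/317.239) = -0.431.
Since η < 0, the good is an inferior good.

-0.431 (inferior good)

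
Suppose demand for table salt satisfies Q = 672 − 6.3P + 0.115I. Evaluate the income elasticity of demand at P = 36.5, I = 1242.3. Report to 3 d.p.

At P = 36.5, I = 1242.3: Q = 584.915.
Holding P constant, ∂Q/∂I = 0.115.
η_I = (∂Q/∂I)·(I/Q) = 0.115 × (1242.3/584.915) = 0.244.

0.244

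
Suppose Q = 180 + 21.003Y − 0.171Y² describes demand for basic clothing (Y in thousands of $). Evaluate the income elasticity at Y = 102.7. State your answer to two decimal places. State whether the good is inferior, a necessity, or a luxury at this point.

-2.72 (inferior good)

At Y = 102.7: Q = 533.4215.
dQ/dY = 21.003 − 0.342Y = -14.12040.
η = (dQ/dY)·(Y/Q) = -14.12040 × (102.7/533.4215) = -2.72.
η < 0 ⇒ inferior good.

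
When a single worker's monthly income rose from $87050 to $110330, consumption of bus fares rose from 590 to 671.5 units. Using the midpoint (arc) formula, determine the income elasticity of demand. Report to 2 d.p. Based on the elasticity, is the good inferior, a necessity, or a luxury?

ΔQ = 671.5 − 590 = 81.5; midpoint Q̄ = (590 + 671.5)/2 = 630.75.
ΔI = 110330 − 87050 = 23280; midpoint Ī = (87050 + 110330)/2 = 98690.
η = (ΔQ/Q̄) ÷ (ΔI/Ī) = (81.5/630.75) ÷ (23280/98690) = 0.55.
0 < η < 1 ⇒ necessity.

0.55 (necessity)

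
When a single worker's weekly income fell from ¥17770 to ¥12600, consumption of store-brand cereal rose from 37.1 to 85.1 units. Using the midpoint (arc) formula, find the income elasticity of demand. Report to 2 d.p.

ΔQ = 85.1 − 37.1 = 48; midpoint Q̄ = (37.1 + 85.1)/2 = 61.1.
ΔI = 12600 − 17770 = -5170; midpoint Ī = (17770 + 12600)/2 = 15185.
η = (ΔQ/Q̄) ÷ (ΔI/Ī) = (48/61.1) ÷ (-5170/15185) = -2.31.

-2.31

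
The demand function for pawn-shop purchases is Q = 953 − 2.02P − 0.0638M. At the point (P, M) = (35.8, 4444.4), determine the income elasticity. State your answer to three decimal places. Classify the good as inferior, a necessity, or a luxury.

At P = 35.8, M = 4444.4: Q = 597.131.
Holding P constant, ∂Q/∂M = −0.0638.
η_M = (∂Q/∂M)·(M/Q) = -0.0638 × (4444.4/597.131) = -0.475.
Since η < 0, this is an inferior good.

-0.475 (inferior good)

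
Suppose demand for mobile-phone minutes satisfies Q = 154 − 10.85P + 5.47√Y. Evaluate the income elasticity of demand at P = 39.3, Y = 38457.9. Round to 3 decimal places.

0.670

At P = 39.3, Y = 38457.9: Q = 800.300.
Holding P constant, ∂Q/∂Y = 5.47/(2√Y) = 0.0139465.
η_Y = (∂Q/∂Y)·(Y/Q) = 0.0139465 × (38457.9/800.300) = 0.670.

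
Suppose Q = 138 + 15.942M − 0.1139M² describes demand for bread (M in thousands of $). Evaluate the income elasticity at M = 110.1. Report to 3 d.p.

At M = 110.1: Q = 512.5173.
dQ/dM = 15.942 − 0.2278M = -9.13878.
η = (dQ/dM)·(M/Q) = -9.13878 × (110.1/512.5173) = -1.963.

-1.963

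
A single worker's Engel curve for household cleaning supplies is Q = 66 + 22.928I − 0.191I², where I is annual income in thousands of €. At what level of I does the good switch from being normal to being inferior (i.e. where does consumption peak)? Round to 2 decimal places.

60.02

dQ/dI = 22.928 − 0.382I.
The good is inferior where dQ/dI < 0. Setting dQ/dI = 0 gives I = 22.928 / 0.382 = 60.02.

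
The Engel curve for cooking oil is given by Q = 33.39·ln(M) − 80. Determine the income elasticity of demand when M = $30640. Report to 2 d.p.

0.13

At M = 30640: Q = 264.921.
dQ/dM = 33.39/M = 0.00108975 at this income.
η = (dQ/dM)·(M/Q) = 0.00108975 × (30640/264.921) = 0.13.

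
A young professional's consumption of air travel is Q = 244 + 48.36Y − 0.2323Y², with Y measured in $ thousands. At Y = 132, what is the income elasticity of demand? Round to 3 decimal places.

-0.663

At Y = 132: Q = 2579.9248.
dQ/dY = 48.36 − 0.4646Y = -12.96720.
η = (dQ/dY)·(Y/Q) = -12.96720 × (132/2579.9248) = -0.663.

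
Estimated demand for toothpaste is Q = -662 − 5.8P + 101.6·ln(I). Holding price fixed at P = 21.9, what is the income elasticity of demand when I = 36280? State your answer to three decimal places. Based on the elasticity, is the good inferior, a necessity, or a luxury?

0.366 (necessity)

At P = 21.9, I = 36280: Q = 277.681.
Holding P constant, ∂Q/∂I = 101.6/I = 0.00280044.
η_I = (∂Q/∂I)·(I/Q) = 0.00280044 × (36280/277.681) = 0.366.
Since 0 < η < 1, this is a necessity.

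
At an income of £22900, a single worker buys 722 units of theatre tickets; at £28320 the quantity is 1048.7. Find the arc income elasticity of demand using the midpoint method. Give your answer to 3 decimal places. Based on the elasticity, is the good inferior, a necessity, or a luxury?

1.744 (luxury)

ΔQ = 1048.7 − 722 = 326.7; midpoint Q̄ = (722 + 1048.7)/2 = 885.35.
ΔI = 28320 − 22900 = 5420; midpoint Ī = (22900 + 28320)/2 = 25610.
η = (ΔQ/Q̄) ÷ (ΔI/Ī) = (326.7/885.35) ÷ (5420/25610) = 1.744.
η > 1 ⇒ luxury.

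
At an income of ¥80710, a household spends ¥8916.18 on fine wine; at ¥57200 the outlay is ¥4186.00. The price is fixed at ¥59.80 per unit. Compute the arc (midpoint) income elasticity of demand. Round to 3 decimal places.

2.118

With a constant price, Q₁ = 8916.18/59.80 = 149.100 and Q₂ = 4186.00/59.80 = 70.000 (equivalently, work directly with expenditure since P cancels).
Midpoint %ΔQ = (4186.00 − 8916.18)/6551.09 = -0.72204; midpoint %ΔI = (57200 − 80710)/68955 = -0.34095.
η = -0.72204 / -0.34095 = 2.118.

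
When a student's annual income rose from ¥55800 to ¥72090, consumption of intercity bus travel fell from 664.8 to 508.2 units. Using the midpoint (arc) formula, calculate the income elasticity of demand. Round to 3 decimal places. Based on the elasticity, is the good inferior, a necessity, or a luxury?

-1.048 (inferior good)

ΔQ = 508.2 − 664.8 = -156.6; midpoint Q̄ = (664.8 + 508.2)/2 = 586.5.
ΔI = 72090 − 55800 = 16290; midpoint Ī = (55800 + 72090)/2 = 63945.
η = (ΔQ/Q̄) ÷ (ΔI/Ī) = (-156.6/586.5) ÷ (16290/63945) = -1.048.
η < 0 ⇒ inferior good.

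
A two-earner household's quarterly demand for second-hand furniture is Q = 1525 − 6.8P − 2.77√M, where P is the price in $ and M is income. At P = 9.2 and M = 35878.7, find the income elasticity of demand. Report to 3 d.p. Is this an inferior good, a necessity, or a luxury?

At P = 9.2, M = 35878.7: Q = 937.756.
Holding P constant, ∂Q/∂M = -2.77/(2√M) = -0.00731192.
η_M = (∂Q/∂M)·(M/Q) = -0.00731192 × (35878.7/937.756) = -0.280.
Since η < 0, this is an inferior good.

-0.280 (inferior good)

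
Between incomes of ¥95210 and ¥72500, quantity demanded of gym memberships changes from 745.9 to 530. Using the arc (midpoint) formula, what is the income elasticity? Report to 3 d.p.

1.250

ΔQ = 530 − 745.9 = -215.9; midpoint Q̄ = (745.9 + 530)/2 = 637.95.
ΔI = 72500 − 95210 = -22710; midpoint Ī = (95210 + 72500)/2 = 83855.
η = (ΔQ/Q̄) ÷ (ΔI/Ī) = (-215.9/637.95) ÷ (-22710/83855) = 1.250.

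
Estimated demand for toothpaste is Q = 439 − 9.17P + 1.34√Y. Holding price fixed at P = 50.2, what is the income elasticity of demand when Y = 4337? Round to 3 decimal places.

0.659

At P = 50.2, Y = 4337: Q = 66.913.
Holding P constant, ∂Q/∂Y = 1.34/(2√Y) = 0.0101737.
η_Y = (∂Q/∂Y)·(Y/Q) = 0.0101737 × (4337/66.913) = 0.659.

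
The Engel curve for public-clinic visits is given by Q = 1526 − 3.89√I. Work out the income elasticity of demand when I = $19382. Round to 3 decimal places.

-0.275

At I = 19382: Q = 984.437.
dQ/dI = -3.89/(2√I) = -0.0139708 at this income.
η = (dQ/dI)·(I/Q) = -0.0139708 × (19382/984.437) = -0.275.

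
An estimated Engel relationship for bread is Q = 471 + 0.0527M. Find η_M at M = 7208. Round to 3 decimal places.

At M = 7208: Q = 850.862.
dQ/dM = 0.0527.
η = (dQ/dM)·(M/Q) = 0.0527 × (7208/850.862) = 0.446.

0.446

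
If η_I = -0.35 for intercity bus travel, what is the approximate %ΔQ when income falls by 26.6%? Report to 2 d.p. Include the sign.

9.31%

%ΔQ ≈ η × %ΔI = -0.35 × (-26.6%) = 9.31%.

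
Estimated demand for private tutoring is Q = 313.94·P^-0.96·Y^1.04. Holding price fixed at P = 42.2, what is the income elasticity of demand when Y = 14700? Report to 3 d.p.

1.040

For a multiplicative demand Q = A·P^α·Y^β, the income elasticity is β everywhere.
Here β = 1.04, so η = 1.040.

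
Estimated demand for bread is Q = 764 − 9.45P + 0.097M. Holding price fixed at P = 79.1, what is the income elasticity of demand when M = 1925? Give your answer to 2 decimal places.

0.92

At P = 79.1, M = 1925: Q = 203.230.
Holding P constant, ∂Q/∂M = 0.097.
η_M = (∂Q/∂M)·(M/Q) = 0.097 × (1925/203.230) = 0.92.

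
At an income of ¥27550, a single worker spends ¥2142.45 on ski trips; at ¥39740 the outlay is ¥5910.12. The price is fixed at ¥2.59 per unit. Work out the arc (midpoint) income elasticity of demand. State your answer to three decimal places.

With a constant price, Q₁ = 2142.45/2.59 = 827.201 and Q₂ = 5910.12/2.59 = 2281.900 (equivalently, work directly with expenditure since P cancels).
Midpoint %ΔQ = (5910.12 − 2142.45)/4026.29 = 0.93577; midpoint %ΔI = (39740 − 27550)/33645 = 0.36231.
η = 0.93577 / 0.36231 = 2.583.

2.583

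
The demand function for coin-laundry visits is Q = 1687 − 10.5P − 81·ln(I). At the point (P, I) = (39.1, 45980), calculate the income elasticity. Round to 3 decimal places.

At P = 39.1, I = 45980: Q = 406.837.
Holding P constant, ∂Q/∂I = -81/I = -0.00176164.
η_I = (∂Q/∂I)·(I/Q) = -0.00176164 × (45980/406.837) = -0.199.

-0.199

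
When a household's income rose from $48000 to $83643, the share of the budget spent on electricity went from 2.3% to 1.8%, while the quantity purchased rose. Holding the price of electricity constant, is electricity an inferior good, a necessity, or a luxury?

Quantity rises but the budget share falls as income rises, so 0 < η < 1.

necessity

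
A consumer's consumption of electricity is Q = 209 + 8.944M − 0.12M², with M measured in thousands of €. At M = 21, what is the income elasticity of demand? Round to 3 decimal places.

At M = 21: Q = 343.9040.
dQ/dM = 8.944 − 0.24M = 3.90400.
η = (dQ/dM)·(M/Q) = 3.90400 × (21/343.9040) = 0.238.

0.238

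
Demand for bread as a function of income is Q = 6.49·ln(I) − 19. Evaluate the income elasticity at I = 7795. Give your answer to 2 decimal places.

At I = 7795: Q = 39.158.
dQ/dI = 6.49/I = 0.000832585 at this income.
η = (dQ/dI)·(I/Q) = 0.000832585 × (7795/39.158) = 0.17.

0.17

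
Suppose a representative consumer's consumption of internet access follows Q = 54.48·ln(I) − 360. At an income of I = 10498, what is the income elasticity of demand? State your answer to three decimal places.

At I = 10498: Q = 144.427.
dQ/dI = 54.48/I = 0.00518956 at this income.
η = (dQ/dI)·(I/Q) = 0.00518956 × (10498/144.427) = 0.377.

0.377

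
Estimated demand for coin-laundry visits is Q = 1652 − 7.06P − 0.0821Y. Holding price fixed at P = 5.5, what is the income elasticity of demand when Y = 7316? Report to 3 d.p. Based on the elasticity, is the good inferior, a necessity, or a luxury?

At P = 5.5, Y = 7316: Q = 1012.526.
Holding P constant, ∂Q/∂Y = −0.0821.
η_Y = (∂Q/∂Y)·(Y/Q) = -0.0821 × (7316/1012.526) = -0.593.
Since η < 0, this is an inferior good.

-0.593 (inferior good)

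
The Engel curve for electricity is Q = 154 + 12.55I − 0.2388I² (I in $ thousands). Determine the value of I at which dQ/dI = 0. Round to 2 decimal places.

dQ/dI = 12.55 − 0.4776I.
The good is inferior where dQ/dI < 0. Setting dQ/dI = 0 gives I = 12.55 / 0.4776 = 26.28.

26.28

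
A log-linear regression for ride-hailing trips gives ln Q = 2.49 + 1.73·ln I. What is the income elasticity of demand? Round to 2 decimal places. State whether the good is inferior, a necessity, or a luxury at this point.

In a log-linear demand, the coefficient on ln I is the income elasticity.
So η = 1.73.
η > 1 ⇒ luxury.

1.73 (luxury)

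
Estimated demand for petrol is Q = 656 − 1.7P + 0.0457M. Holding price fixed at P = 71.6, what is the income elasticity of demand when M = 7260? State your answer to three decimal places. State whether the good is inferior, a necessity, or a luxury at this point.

At P = 71.6, M = 7260: Q = 866.062.
Holding P constant, ∂Q/∂M = 0.0457.
η_M = (∂Q/∂M)·(M/Q) = 0.0457 × (7260/866.062) = 0.383.
Since 0 < η < 1, this is a necessity.

0.383 (necessity)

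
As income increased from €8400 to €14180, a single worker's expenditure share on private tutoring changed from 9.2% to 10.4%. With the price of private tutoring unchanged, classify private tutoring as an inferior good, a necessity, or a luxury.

The budget share rises as income rises, so η > 1.

luxury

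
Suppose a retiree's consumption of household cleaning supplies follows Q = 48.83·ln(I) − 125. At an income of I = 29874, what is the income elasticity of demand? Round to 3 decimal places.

0.129

At I = 29874: Q = 378.181.
dQ/dI = 48.83/I = 0.00163453 at this income.
η = (dQ/dI)·(I/Q) = 0.00163453 × (29874/378.181) = 0.129.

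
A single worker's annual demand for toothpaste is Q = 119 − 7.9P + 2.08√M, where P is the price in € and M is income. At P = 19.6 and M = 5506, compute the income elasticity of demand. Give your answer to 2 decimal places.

At P = 19.6, M = 5506: Q = 118.501.
Holding P constant, ∂Q/∂M = 2.08/(2√M) = 0.0140157.
η_M = (∂Q/∂M)·(M/Q) = 0.0140157 × (5506/118.501) = 0.65.

0.65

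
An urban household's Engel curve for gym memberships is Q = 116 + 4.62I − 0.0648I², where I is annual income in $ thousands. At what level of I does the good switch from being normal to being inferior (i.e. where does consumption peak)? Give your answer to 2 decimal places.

dQ/dI = 4.62 − 0.1296I.
The good is inferior where dQ/dI < 0. Setting dQ/dI = 0 gives I = 4.62 / 0.1296 = 35.65.

35.65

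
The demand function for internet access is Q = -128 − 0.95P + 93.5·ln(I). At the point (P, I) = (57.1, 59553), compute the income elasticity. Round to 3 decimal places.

0.111

At P = 57.1, I = 59553: Q = 845.752.
Holding P constant, ∂Q/∂I = 93.5/I = 0.00157003.
η_I = (∂Q/∂I)·(I/Q) = 0.00157003 × (59553/845.752) = 0.111.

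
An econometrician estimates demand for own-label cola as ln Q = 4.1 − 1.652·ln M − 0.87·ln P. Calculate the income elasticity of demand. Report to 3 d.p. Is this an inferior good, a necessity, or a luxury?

-1.652 (inferior good)

In a log-linear demand, the coefficient on ln M is the income elasticity.
So η = -1.652.
η < 0 ⇒ inferior good.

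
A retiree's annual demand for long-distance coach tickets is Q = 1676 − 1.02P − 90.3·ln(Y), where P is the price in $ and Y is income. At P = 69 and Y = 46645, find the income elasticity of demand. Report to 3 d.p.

At P = 69, Y = 46645: Q = 634.866.
Holding P constant, ∂Q/∂Y = -90.3/Y = -0.0019359.
η_Y = (∂Q/∂Y)·(Y/Q) = -0.0019359 × (46645/634.866) = -0.142.

-0.142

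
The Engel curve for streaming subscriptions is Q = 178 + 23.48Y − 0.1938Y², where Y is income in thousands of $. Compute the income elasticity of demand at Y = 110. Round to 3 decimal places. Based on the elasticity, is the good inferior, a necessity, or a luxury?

At Y = 110: Q = 415.8200.
dQ/dY = 23.48 − 0.3876Y = -19.15600.
η = (dQ/dY)·(Y/Q) = -19.15600 × (110/415.8200) = -5.067.
η < 0 ⇒ inferior good.

-5.067 (inferior good)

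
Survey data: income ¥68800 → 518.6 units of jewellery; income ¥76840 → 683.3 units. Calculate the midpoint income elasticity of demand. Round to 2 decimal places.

ΔQ = 683.3 − 518.6 = 164.7; midpoint Q̄ = (518.6 + 683.3)/2 = 600.95.
ΔI = 76840 − 68800 = 8040; midpoint Ī = (68800 + 76840)/2 = 72820.
η = (ΔQ/Q̄) ÷ (ΔI/Ī) = (164.7/600.95) ÷ (8040/72820) = 2.48.

2.48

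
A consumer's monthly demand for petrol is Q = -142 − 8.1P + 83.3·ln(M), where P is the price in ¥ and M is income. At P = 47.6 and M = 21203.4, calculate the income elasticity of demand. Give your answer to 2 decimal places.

0.28

At P = 47.6, M = 21203.4: Q = 302.268.
Holding P constant, ∂Q/∂M = 83.3/M = 0.00392862.
η_M = (∂Q/∂M)·(M/Q) = 0.00392862 × (21203.4/302.268) = 0.28.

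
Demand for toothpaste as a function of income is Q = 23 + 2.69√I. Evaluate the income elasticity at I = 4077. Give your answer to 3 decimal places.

At I = 4077: Q = 194.760.
dQ/dI = 2.69/(2√I) = 0.0210645 at this income.
η = (dQ/dI)·(I/Q) = 0.0210645 × (4077/194.760) = 0.441.

0.441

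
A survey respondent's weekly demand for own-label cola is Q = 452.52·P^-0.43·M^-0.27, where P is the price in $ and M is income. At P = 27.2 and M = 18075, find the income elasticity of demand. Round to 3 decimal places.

For a multiplicative demand Q = A·P^α·M^β, the income elasticity is β everywhere.
Here β = -0.27, so η = -0.270.

-0.270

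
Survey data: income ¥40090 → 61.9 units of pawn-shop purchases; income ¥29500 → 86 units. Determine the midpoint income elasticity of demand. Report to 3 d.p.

-1.071

ΔQ = 86 − 61.9 = 24.1; midpoint Q̄ = (61.9 + 86)/2 = 73.95.
ΔI = 29500 − 40090 = -10590; midpoint Ī = (40090 + 29500)/2 = 34795.
η = (ΔQ/Q̄) ÷ (ΔI/Ī) = (24.1/73.95) ÷ (-10590/34795) = -1.071.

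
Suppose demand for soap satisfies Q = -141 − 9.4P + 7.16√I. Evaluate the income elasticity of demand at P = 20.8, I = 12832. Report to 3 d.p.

0.855

At P = 20.8, I = 12832: Q = 474.553.
Holding P constant, ∂Q/∂I = 7.16/(2√I) = 0.0316035.
η_I = (∂Q/∂I)·(I/Q) = 0.0316035 × (12832/474.553) = 0.855.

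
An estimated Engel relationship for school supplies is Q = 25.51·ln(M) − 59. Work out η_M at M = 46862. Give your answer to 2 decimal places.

0.12

At M = 46862: Q = 215.359.
dQ/dM = 25.51/M = 0.000544364 at this income.
η = (dQ/dM)·(M/Q) = 0.000544364 × (46862/215.359) = 0.12.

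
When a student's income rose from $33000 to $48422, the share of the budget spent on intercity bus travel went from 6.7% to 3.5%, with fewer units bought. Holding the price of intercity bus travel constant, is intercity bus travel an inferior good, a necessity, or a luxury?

inferior good

Quantity demanded falls as income rises, so η < 0.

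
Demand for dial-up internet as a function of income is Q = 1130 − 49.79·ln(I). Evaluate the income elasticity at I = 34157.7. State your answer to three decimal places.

-0.082

At I = 34157.7: Q = 610.255.
dQ/dI = -49.79/I = -0.00145765 at this income.
η = (dQ/dI)·(I/Q) = -0.00145765 × (34157.7/610.255) = -0.082.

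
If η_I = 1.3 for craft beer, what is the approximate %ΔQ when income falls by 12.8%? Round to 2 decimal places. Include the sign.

-16.64%

%ΔQ ≈ η × %ΔI = 1.3 × (-12.8%) = -16.64%.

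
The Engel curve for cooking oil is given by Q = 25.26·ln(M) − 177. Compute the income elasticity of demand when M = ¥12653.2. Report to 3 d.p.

0.410

At M = 12653.2: Q = 61.598.
dQ/dM = 25.26/M = 0.00199633 at this income.
η = (dQ/dM)·(M/Q) = 0.00199633 × (12653.2/61.598) = 0.410.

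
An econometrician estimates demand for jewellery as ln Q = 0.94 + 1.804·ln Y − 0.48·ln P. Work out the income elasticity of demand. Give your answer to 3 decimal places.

1.804

In a log-linear demand, the coefficient on ln Y is the income elasticity.
So η = 1.804.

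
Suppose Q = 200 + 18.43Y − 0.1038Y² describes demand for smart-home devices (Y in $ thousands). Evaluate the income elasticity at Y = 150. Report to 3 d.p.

At Y = 150: Q = 629.0000.
dQ/dY = 18.43 − 0.2076Y = -12.71000.
η = (dQ/dY)·(Y/Q) = -12.71000 × (150/629.0000) = -3.031.

-3.031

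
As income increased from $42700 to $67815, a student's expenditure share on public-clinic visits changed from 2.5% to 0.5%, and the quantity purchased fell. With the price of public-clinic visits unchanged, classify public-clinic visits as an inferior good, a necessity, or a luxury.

inferior good

Quantity demanded falls as income rises, so η < 0.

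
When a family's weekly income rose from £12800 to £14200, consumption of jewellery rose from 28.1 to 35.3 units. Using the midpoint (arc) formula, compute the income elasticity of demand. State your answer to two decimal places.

ΔQ = 35.3 − 28.1 = 7.2; midpoint Q̄ = (28.1 + 35.3)/2 = 31.7.
ΔI = 14200 − 12800 = 1400; midpoint Ī = (12800 + 14200)/2 = 13500.
η = (ΔQ/Q̄) ÷ (ΔI/Ī) = (7.2/31.7) ÷ (1400/13500) = 2.19.

2.19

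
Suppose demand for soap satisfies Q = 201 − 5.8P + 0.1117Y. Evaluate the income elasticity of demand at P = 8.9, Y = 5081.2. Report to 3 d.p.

At P = 8.9, Y = 5081.2: Q = 716.950.
Holding P constant, ∂Q/∂Y = 0.1117.
η_Y = (∂Q/∂Y)·(Y/Q) = 0.1117 × (5081.2/716.950) = 0.792.

0.792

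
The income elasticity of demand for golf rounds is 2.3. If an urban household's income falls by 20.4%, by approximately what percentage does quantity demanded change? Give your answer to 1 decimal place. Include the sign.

%ΔQ ≈ η × %ΔI = 2.3 × (-20.4%) = -46.9%.

-46.9%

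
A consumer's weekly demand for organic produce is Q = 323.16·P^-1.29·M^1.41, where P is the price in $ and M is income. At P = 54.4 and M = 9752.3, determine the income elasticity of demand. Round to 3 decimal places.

For a multiplicative demand Q = A·P^α·M^β, the income elasticity is β everywhere.
Here β = 1.41, so η = 1.410.

1.410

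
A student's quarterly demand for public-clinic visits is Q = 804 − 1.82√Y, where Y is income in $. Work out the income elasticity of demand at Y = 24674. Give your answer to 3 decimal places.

-0.276

At Y = 24674: Q = 518.115.
dQ/dY = -1.82/(2√Y) = -0.00579324 at this income.
η = (dQ/dY)·(Y/Q) = -0.00579324 × (24674/518.115) = -0.276.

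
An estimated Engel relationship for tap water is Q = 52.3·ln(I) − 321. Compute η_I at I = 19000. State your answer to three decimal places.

0.269

At I = 19000: Q = 194.270.
dQ/dI = 52.3/I = 0.00275263 at this income.
η = (dQ/dI)·(I/Q) = 0.00275263 × (19000/194.270) = 0.269.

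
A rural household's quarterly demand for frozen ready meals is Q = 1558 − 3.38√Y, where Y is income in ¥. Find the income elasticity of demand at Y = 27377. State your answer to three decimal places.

At Y = 27377: Q = 998.745.
dQ/dY = -3.38/(2√Y) = -0.010214 at this income.
η = (dQ/dY)·(Y/Q) = -0.010214 × (27377/998.745) = -0.280.

-0.280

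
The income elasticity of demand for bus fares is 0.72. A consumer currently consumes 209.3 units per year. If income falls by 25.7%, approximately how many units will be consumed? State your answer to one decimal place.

%ΔQ ≈ η × %ΔI = 0.72 × (-25.7%) = -18.504%.
New Q ≈ 209.3 × (1 − 0.18504) = 170.6.

170.6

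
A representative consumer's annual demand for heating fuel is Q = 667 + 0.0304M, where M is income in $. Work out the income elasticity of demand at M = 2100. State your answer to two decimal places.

At M = 2100: Q = 730.840.
dQ/dM = 0.0304.
η = (dQ/dM)·(M/Q) = 0.0304 × (2100/730.840) = 0.09.

0.09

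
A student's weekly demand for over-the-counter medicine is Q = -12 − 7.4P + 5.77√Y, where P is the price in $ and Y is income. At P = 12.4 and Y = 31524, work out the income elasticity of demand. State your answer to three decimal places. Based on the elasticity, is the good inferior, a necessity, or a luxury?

0.556 (necessity)

At P = 12.4, Y = 31524: Q = 920.703.
Holding P constant, ∂Q/∂Y = 5.77/(2√Y) = 0.0162489.
η_Y = (∂Q/∂Y)·(Y/Q) = 0.0162489 × (31524/920.703) = 0.556.
Since 0 < η < 1, this is a necessity.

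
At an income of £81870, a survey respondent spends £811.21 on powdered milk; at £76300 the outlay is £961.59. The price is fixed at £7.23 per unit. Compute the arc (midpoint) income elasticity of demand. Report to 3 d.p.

With a constant price, Q₁ = 811.21/7.23 = 112.201 and Q₂ = 961.59/7.23 = 133.000 (equivalently, work directly with expenditure since P cancels).
Midpoint %ΔQ = (961.59 − 811.21)/886.40 = 0.16965; midpoint %ΔI = (76300 − 81870)/79085 = -0.07043.
η = 0.16965 / -0.07043 = -2.409.

-2.409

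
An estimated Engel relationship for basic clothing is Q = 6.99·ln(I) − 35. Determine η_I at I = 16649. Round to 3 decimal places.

At I = 16649: Q = 32.944.
dQ/dI = 6.99/I = 0.000419845 at this income.
η = (dQ/dI)·(I/Q) = 0.000419845 × (16649/32.944) = 0.212.

0.212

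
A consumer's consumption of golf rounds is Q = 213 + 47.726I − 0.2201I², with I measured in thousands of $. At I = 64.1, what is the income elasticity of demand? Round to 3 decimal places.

At I = 64.1: Q = 2367.8875.
dQ/dI = 47.726 − 0.4402I = 19.50918.
η = (dQ/dI)·(I/Q) = 19.50918 × (64.1/2367.8875) = 0.528.

0.528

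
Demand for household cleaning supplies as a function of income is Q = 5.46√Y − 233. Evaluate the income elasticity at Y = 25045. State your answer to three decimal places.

At Y = 25045: Q = 631.078.
dQ/dY = 5.46/(2√Y) = 0.0172505 at this income.
η = (dQ/dY)·(Y/Q) = 0.0172505 × (25045/631.078) = 0.685.

0.685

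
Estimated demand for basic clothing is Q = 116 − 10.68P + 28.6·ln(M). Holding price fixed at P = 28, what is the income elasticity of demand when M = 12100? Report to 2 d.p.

At P = 28, M = 12100: Q = 85.827.
Holding P constant, ∂Q/∂M = 28.6/M = 0.00236364.
η_M = (∂Q/∂M)·(M/Q) = 0.00236364 × (12100/85.827) = 0.33.

0.33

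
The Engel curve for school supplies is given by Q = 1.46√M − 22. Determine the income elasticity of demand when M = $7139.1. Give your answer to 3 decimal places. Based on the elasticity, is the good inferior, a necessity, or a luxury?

0.609 (necessity)

At M = 7139.1: Q = 101.360.
dQ/dM = 1.46/(2√M) = 0.00863975 at this income.
η = (dQ/dM)·(M/Q) = 0.00863975 × (7139.1/101.360) = 0.609.
Since 0 < η < 1, the good is a necessity.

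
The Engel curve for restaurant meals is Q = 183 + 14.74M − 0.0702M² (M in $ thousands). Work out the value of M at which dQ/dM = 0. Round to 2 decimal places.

dQ/dM = 14.74 − 0.1404M.
The good is inferior where dQ/dM < 0. Setting dQ/dM = 0 gives M = 14.74 / 0.1404 = 104.99.

104.99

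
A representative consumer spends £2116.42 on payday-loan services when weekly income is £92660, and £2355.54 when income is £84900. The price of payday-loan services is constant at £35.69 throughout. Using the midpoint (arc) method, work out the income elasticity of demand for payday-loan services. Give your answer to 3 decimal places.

-1.223

With a constant price, Q₁ = 2116.42/35.69 = 59.300 and Q₂ = 2355.54/35.69 = 66.000 (equivalently, work directly with expenditure since P cancels).
Midpoint %ΔQ = (2355.54 − 2116.42)/2235.98 = 0.10694; midpoint %ΔI = (84900 − 92660)/88780 = -0.08741.
η = 0.10694 / -0.08741 = -1.223.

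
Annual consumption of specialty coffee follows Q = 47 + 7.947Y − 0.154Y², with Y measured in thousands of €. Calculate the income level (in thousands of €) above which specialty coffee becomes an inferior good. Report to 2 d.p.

25.80

dQ/dY = 7.947 − 0.308Y.
The good is inferior where dQ/dY < 0. Setting dQ/dY = 0 gives Y = 7.947 / 0.308 = 25.80.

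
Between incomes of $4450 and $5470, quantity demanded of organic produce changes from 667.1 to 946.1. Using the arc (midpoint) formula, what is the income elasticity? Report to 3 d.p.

1.682

ΔQ = 946.1 − 667.1 = 279; midpoint Q̄ = (667.1 + 946.1)/2 = 806.6.
ΔI = 5470 − 4450 = 1020; midpoint Ī = (4450 + 5470)/2 = 4960.
η = (ΔQ/Q̄) ÷ (ΔI/Ī) = (279/806.6) ÷ (1020/4960) = 1.682.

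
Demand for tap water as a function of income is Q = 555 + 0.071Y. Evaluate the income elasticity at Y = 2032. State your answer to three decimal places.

0.206

At Y = 2032: Q = 699.272.
dQ/dY = 0.071.
η = (dQ/dY)·(Y/Q) = 0.071 × (2032/699.272) = 0.206.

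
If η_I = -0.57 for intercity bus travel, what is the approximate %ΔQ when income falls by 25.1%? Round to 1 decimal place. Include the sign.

14.3%

%ΔQ ≈ η × %ΔI = -0.57 × (-25.1%) = 14.3%.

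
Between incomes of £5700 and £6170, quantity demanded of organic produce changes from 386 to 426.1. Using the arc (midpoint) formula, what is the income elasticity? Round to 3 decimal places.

1.247

ΔQ = 426.1 − 386 = 40.1; midpoint Q̄ = (386 + 426.1)/2 = 406.05.
ΔI = 6170 − 5700 = 470; midpoint Ī = (5700 + 6170)/2 = 5935.
η = (ΔQ/Q̄) ÷ (ΔI/Ī) = (40.1/406.05) ÷ (470/5935) = 1.247.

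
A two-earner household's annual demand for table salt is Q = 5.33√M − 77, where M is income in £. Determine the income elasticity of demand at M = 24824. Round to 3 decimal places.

0.550

At M = 24824: Q = 762.775.
dQ/dM = 5.33/(2√M) = 0.0169146 at this income.
η = (dQ/dM)·(M/Q) = 0.0169146 × (24824/762.775) = 0.550.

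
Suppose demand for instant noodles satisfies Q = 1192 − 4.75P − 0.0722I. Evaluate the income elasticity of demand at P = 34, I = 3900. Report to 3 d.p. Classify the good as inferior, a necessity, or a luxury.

At P = 34, I = 3900: Q = 748.920.
Holding P constant, ∂Q/∂I = −0.0722.
η_I = (∂Q/∂I)·(I/Q) = -0.0722 × (3900/748.920) = -0.376.
Since η < 0, this is an inferior good.

-0.376 (inferior good)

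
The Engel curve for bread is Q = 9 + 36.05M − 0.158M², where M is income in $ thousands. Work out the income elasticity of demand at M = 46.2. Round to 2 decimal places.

At M = 46.2: Q = 1337.2685.
dQ/dM = 36.05 − 0.316M = 21.45080.
η = (dQ/dM)·(M/Q) = 21.45080 × (46.2/1337.2685) = 0.74.

0.74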